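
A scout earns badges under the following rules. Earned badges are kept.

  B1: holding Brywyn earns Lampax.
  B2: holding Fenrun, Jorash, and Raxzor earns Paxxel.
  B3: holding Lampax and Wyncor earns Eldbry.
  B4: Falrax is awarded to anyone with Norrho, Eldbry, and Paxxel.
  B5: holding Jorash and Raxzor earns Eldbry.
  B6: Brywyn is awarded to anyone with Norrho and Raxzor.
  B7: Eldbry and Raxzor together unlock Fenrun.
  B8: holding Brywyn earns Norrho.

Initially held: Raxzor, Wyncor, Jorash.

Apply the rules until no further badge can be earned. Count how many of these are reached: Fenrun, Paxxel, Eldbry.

3

With Jorash and Raxzor, Eldbry is earned (B5).
With Eldbry and Raxzor, Fenrun is earned (B7).
With Fenrun, Jorash, and Raxzor, Paxxel is earned (B2).
Fenrun: reached.
Paxxel: reached.
Eldbry: reached.
All 3 are reached.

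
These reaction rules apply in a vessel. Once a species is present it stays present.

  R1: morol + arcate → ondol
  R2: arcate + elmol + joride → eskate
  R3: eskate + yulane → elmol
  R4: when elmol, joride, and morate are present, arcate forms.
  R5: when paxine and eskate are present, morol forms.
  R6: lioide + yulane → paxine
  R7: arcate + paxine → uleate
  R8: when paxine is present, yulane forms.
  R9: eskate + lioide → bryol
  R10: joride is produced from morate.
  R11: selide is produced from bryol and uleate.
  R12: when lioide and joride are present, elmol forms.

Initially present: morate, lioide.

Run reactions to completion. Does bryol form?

morate present → joride forms (R10).
lioide and joride present → elmol forms (R12).
elmol, joride, and morate present → arcate forms (R4).
arcate, elmol, and joride present → eskate forms (R2).
eskate and lioide present → bryol forms (R9).

Yes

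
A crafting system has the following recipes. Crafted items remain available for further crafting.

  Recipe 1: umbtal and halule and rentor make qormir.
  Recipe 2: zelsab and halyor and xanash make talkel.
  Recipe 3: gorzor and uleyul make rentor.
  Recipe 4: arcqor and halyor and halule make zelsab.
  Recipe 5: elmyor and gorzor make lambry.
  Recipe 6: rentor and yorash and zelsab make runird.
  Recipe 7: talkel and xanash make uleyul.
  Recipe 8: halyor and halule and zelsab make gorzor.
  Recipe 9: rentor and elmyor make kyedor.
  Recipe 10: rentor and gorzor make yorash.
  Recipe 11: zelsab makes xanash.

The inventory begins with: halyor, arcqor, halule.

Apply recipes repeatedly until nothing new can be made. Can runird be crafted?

arcqor and halyor and halule → zelsab (Recipe 4).
Using Recipe 8, halyor, halule, and zelsab make gorzor.
Using Recipe 11, zelsab makes xanash.
zelsab and halyor and xanash → talkel (Recipe 2).
Using Recipe 7, talkel and xanash make uleyul.
gorzor and uleyul → rentor (Recipe 3).
Using Recipe 10, rentor and gorzor make yorash.
Using Recipe 6, rentor, yorash, and zelsab make runird.

Yes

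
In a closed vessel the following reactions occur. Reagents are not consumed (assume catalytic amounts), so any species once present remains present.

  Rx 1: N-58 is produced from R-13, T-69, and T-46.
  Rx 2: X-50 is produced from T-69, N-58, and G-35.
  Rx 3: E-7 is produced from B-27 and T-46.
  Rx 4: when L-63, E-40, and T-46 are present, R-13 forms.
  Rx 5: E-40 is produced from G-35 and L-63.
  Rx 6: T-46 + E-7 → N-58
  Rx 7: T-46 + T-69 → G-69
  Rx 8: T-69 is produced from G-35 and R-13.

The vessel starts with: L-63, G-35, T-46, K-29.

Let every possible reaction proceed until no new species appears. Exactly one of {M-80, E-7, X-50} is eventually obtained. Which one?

G-35 and L-63 present → E-40 forms (Rx 5).
L-63, E-40, and T-46 present → R-13 forms (Rx 4).
G-35 and R-13 present → T-69 forms (Rx 8).
R-13, T-69, and T-46 present → N-58 forms (Rx 1).
T-69, N-58, and G-35 present → X-50 forms (Rx 2).
No rule produces M-80, and it is not given. E-7 would need B-27 and T-46 (Rx 3), but B-27 never forms.

X-50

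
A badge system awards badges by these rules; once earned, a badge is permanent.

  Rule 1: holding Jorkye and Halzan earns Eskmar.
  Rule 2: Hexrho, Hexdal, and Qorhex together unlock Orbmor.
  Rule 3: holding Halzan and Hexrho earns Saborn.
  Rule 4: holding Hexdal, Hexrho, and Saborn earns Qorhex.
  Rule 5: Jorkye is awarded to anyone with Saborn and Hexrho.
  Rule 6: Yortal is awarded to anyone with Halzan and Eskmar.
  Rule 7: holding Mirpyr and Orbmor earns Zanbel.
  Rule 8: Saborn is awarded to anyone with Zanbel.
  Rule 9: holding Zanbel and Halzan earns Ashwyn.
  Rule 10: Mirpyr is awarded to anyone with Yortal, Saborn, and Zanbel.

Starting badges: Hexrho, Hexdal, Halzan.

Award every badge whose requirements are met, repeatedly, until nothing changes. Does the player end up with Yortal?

Yes

With Halzan and Hexrho, Saborn is earned (Rule 3).
With Saborn and Hexrho, Jorkye is earned (Rule 5).
With Jorkye and Halzan, Eskmar is earned (Rule 1).
With Halzan and Eskmar, Yortal is earned (Rule 6).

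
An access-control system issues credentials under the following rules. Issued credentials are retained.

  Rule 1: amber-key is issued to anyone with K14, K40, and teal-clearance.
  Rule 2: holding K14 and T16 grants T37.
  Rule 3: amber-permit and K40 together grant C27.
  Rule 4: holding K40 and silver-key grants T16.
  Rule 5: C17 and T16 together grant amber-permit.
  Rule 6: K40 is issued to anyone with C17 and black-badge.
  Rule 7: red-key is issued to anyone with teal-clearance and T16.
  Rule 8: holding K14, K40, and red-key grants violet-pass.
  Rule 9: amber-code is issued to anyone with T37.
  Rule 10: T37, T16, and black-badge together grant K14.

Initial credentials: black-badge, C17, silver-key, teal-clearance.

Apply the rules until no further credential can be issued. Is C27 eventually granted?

Holding C17 and black-badge grants K40 (Rule 6).
Holding K40 and silver-key grants T16 (Rule 4).
Holding C17 and T16 grants amber-permit (Rule 5).
Holding amber-permit and K40 grants C27 (Rule 3).

Yes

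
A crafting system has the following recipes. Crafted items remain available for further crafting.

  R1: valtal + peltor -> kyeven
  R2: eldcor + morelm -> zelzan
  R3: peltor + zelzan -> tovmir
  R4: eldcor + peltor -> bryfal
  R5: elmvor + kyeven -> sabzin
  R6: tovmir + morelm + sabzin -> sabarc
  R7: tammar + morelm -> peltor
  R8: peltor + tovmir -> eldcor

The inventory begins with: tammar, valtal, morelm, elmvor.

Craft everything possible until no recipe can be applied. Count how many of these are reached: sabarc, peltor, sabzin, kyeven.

tammar + morelm -> peltor (R7).
Using R1, valtal and peltor make kyeven.
Using R5, elmvor and kyeven make sabzin.
sabarc would need tovmir, morelm, and sabzin (R6), but tovmir is never obtained.
peltor: reached.
sabzin: reached.
kyeven: reached.
Reached: peltor, sabzin, and kyeven — 3 of the 4.

3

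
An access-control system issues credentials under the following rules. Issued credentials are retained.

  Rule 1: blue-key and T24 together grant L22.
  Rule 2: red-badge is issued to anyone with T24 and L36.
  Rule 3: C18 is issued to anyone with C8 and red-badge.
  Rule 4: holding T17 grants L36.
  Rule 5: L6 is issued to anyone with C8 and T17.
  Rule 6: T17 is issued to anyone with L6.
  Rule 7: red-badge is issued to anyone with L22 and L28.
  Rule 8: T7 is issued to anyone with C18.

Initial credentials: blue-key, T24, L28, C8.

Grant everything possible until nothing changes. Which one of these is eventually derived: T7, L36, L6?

T7

Holding blue-key and T24 grants L22 (Rule 1).
Holding L22 and L28 grants red-badge (Rule 7).
Holding C8 and red-badge grants C18 (Rule 3).
Holding C18 grants T7 (Rule 8).
L36 would need T17 (Rule 4), but T17 is never granted. L6 would need C8 and T17 (Rule 5), but T17 is never granted.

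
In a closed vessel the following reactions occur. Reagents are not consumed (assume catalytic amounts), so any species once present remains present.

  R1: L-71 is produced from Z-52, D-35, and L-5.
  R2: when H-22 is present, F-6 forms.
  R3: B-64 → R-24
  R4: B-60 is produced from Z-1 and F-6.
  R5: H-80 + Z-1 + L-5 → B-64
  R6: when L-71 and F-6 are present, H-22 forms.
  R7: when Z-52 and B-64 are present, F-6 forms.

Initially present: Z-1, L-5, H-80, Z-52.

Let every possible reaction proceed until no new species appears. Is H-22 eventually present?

No

H-22 would need L-71 and F-6 (R6), but L-71 never forms.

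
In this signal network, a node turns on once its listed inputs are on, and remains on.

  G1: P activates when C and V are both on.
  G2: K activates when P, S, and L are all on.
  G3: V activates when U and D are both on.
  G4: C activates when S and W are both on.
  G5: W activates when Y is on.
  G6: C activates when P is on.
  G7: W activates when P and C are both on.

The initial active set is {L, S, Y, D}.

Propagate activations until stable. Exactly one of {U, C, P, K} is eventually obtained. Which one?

C

G5: Y on → W on.
G4: S and W on → C on.
No rule produces U, and it is not given. K would need P, S, and L (G2), but P never turns on. P would need C and V (G1), but V never turns on.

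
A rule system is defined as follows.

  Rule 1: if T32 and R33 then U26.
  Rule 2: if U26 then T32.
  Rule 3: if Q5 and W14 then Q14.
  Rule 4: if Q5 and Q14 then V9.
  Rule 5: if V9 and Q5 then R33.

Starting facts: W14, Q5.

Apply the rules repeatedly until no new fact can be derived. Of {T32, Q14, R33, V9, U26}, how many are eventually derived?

From Q5 and W14, Rule 3 gives Q14.
From Q5 and Q14, Rule 4 gives V9.
V9 and Q5 hold, so R33 follows (Rule 5).
T32 would need U26 (Rule 2), but U26 is never established.
Q14: reached.
R33: reached.
V9: reached.
U26 would need T32 and R33 (Rule 1), but T32 is never established.
Reached: Q14, R33, and V9 — 3 of the 5.

3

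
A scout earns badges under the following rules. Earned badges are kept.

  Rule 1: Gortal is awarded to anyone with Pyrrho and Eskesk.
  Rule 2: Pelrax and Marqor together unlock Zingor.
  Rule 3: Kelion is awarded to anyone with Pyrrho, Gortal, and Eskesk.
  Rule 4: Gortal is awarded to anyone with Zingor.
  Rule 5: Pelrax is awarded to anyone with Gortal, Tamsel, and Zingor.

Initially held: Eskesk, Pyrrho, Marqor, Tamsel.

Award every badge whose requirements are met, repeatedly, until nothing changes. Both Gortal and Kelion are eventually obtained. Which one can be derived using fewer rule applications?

Gortal: With Pyrrho and Eskesk, Gortal is earned (Rule 1). [1 rule application]
Kelion: With Pyrrho and Eskesk, Gortal is earned (Rule 1). With Pyrrho, Gortal, and Eskesk, Kelion is earned (Rule 3). [2 rule applications]
Gortal needs fewer.

Gortal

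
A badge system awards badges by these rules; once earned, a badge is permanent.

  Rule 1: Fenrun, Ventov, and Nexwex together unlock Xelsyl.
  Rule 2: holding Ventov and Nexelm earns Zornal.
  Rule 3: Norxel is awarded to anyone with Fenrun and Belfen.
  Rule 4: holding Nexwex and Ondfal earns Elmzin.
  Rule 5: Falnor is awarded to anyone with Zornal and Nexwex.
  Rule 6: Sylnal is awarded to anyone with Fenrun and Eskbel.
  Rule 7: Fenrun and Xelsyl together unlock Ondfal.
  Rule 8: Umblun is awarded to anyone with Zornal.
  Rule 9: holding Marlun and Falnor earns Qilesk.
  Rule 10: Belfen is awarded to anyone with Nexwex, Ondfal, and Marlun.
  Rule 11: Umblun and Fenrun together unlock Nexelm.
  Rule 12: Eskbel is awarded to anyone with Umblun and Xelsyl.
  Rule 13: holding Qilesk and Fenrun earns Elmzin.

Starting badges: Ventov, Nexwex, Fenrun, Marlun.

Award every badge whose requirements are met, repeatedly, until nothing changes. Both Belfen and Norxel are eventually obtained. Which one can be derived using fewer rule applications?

Belfen

Belfen: With Fenrun, Ventov, and Nexwex, Xelsyl is earned (Rule 1). With Fenrun and Xelsyl, Ondfal is earned (Rule 7). With Nexwex, Ondfal, and Marlun, Belfen is earned (Rule 10). [3 rule applications]
Norxel: With Fenrun, Ventov, and Nexwex, Xelsyl is earned (Rule 1). With Fenrun and Xelsyl, Ondfal is earned (Rule 7). With Nexwex, Ondfal, and Marlun, Belfen is earned (Rule 10). With Fenrun and Belfen, Norxel is earned (Rule 3). [4 rule applications]
Belfen needs fewer.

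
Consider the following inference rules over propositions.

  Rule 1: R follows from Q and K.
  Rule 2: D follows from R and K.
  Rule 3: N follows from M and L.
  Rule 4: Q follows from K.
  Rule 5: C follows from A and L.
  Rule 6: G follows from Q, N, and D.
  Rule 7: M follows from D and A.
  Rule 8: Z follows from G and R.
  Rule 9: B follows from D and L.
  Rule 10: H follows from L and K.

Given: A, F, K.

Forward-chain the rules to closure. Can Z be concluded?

No

Z would need G and R (Rule 8), but G is never established.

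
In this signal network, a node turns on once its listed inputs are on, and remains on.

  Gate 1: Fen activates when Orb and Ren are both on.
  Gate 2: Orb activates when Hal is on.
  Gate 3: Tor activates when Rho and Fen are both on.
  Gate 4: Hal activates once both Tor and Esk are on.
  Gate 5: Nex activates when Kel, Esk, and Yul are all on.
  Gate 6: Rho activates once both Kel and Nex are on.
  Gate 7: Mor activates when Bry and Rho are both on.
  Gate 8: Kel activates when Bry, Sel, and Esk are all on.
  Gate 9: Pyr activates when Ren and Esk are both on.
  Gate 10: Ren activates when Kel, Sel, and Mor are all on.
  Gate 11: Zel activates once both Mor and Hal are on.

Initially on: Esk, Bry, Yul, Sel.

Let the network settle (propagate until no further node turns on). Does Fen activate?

Fen would need Orb and Ren (Gate 1), but Orb never turns on.

No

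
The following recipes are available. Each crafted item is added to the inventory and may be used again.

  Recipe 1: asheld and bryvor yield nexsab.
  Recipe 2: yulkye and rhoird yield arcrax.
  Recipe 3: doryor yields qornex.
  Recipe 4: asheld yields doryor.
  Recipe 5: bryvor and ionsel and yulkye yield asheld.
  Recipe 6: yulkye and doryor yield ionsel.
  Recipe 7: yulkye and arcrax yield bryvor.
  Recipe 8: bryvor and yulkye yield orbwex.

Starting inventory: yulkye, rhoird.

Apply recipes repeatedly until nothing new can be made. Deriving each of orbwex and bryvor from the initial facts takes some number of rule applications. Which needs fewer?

bryvor: Using Recipe 2, yulkye and rhoird make arcrax. yulkye and arcrax → bryvor (Recipe 7). [2 rule applications]
orbwex: yulkye and rhoird → arcrax (Recipe 2). Using Recipe 7, yulkye and arcrax make bryvor. Using Recipe 8, bryvor and yulkye make orbwex. [3 rule applications]
bryvor needs fewer.

bryvor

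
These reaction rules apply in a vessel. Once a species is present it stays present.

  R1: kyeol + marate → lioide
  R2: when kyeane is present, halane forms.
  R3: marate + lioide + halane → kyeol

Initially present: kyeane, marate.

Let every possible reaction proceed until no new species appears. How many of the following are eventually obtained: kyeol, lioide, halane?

kyeane present → halane forms (R2).
kyeol would need marate, lioide, and halane (R3), but lioide never forms.
lioide would need kyeol and marate (R1), but kyeol never forms.
halane: reached.
Reached: halane — 1 of the 3.

1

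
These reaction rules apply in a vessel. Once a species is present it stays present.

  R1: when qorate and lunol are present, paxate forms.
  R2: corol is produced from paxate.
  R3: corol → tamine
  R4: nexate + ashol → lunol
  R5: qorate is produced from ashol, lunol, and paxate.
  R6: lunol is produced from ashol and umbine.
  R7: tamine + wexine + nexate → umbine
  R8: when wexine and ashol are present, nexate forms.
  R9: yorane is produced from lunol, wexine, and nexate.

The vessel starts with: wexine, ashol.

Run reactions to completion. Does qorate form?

qorate would need ashol, lunol, and paxate (R5), but paxate never forms.

No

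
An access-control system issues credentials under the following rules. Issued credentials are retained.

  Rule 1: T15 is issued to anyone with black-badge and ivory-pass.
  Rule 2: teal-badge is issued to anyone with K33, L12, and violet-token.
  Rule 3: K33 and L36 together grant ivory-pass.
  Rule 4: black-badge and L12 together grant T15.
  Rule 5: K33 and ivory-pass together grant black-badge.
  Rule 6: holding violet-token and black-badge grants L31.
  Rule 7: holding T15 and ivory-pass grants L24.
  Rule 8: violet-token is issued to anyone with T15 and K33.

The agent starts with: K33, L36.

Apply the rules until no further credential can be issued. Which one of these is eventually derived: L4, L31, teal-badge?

Holding K33 and L36 grants ivory-pass (Rule 3).
Holding K33 and ivory-pass grants black-badge (Rule 5).
Holding black-badge and ivory-pass grants T15 (Rule 1).
Holding T15 and K33 grants violet-token (Rule 8).
Holding violet-token and black-badge grants L31 (Rule 6).
teal-badge would need K33, L12, and violet-token (Rule 2), but L12 is never granted. No rule produces L4, and it is not given.

L31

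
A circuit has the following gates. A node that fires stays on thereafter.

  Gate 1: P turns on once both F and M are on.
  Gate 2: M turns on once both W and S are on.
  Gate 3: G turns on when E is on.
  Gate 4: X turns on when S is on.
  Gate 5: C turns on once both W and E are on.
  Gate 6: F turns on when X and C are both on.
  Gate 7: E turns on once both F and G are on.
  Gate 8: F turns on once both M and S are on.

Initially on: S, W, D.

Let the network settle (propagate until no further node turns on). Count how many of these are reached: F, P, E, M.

3

W and S are on, so M turns on (Gate 2).
Gate 8: M and S on → F on.
F and M are on, so P turns on (Gate 1).
F: reached.
P: reached.
E would need F and G (Gate 7), but G never turns on.
M: reached.
Reached: F, P, and M — 3 of the 4.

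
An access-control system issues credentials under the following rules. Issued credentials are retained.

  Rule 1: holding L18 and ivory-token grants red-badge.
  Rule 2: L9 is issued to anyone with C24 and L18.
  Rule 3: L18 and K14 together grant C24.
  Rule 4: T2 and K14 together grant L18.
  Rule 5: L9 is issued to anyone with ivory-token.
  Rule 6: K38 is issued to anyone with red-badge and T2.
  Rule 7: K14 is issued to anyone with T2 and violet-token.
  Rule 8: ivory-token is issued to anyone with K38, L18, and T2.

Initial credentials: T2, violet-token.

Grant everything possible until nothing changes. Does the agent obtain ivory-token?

ivory-token would need K38, L18, and T2 (Rule 8), but K38 is never granted.

No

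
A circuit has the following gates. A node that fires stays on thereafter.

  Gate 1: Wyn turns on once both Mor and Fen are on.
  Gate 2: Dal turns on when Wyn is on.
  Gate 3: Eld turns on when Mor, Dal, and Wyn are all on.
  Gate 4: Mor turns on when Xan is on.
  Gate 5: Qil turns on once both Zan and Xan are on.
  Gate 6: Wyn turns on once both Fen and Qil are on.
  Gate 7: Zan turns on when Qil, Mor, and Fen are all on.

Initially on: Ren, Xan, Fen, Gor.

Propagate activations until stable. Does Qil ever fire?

No

Qil would need Zan and Xan (Gate 5), but Zan never turns on.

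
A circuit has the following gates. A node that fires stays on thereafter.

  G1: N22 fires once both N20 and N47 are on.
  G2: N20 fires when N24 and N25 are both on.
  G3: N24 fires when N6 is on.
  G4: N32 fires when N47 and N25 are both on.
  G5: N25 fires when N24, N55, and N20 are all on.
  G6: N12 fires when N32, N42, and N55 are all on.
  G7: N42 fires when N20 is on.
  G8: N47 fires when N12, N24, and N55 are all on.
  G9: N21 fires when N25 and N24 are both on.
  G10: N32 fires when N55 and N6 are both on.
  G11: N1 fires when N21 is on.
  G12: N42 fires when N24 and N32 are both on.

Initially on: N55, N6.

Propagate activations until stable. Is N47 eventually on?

G3: N6 on → N24 on.
N55 and N6 are on, so N32 fires (G10).
G12: N24 and N32 on → N42 on.
N32, N42, and N55 are on, so N12 fires (G6).
G8: N12, N24, and N55 on → N47 on.

Yes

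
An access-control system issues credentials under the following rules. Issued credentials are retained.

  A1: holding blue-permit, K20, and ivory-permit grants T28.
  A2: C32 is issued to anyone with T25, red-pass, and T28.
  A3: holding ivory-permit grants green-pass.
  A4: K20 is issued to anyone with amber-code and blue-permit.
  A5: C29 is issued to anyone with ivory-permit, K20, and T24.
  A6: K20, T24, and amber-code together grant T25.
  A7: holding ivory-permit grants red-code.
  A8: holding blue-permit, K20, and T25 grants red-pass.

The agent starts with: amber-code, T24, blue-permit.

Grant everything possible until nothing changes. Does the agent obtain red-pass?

Yes

Holding amber-code and blue-permit grants K20 (A4).
Holding K20, T24, and amber-code grants T25 (A6).
Holding blue-permit, K20, and T25 grants red-pass (A8).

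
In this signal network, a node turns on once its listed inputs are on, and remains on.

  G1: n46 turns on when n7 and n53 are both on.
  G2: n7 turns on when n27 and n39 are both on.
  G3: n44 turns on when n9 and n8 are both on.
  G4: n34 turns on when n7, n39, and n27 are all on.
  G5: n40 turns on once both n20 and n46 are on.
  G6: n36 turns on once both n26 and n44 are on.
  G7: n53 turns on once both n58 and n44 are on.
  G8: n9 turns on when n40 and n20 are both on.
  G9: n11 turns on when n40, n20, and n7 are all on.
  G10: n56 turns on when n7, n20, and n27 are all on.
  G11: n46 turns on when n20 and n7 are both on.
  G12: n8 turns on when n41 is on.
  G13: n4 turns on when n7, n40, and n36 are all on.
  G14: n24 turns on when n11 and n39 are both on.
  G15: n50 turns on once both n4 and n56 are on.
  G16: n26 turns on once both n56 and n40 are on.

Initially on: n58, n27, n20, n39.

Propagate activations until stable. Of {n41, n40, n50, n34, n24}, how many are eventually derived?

3

G2: n27 and n39 on → n7 on.
G4: n7, n39, and n27 on → n34 on.
G11: n20 and n7 on → n46 on.
n20 and n46 are on, so n40 turns on (G5).
G9: n40, n20, and n7 on → n11 on.
G14: n11 and n39 on → n24 on.
No rule produces n41, and it is not given.
n40: reached.
n50 would need n4 and n56 (G15), but n4 never turns on.
n34: reached.
n24: reached.
Reached: n40, n34, and n24 — 3 of the 5.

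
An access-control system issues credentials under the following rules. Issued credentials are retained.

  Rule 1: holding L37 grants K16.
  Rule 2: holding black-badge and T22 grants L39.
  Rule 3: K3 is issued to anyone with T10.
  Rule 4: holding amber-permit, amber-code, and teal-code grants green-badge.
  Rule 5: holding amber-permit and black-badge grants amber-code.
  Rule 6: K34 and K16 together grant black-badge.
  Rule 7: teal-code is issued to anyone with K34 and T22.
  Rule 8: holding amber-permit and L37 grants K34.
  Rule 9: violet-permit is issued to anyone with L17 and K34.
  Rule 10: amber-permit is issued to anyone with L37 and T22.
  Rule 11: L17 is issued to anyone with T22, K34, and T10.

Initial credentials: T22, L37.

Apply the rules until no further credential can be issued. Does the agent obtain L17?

No

L17 would need T22, K34, and T10 (Rule 11), but T10 is never granted.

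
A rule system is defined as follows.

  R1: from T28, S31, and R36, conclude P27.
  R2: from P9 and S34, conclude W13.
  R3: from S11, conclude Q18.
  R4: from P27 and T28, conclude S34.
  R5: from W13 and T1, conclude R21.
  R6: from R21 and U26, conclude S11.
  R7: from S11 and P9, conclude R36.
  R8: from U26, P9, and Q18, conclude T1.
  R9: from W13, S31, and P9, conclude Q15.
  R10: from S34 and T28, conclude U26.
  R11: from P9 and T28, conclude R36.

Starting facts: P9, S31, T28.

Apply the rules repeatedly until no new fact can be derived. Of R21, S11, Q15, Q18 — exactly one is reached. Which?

From P9 and T28, R11 gives R36.
From T28, S31, and R36, R1 gives P27.
From P27 and T28, R4 gives S34.
From P9 and S34, R2 gives W13.
From W13, S31, and P9, R9 gives Q15.
Q18 would need S11 (R3), but S11 is never established. R21 would need W13 and T1 (R5), but T1 is never established. S11 would need R21 and U26 (R6), but R21 is never established.

Q15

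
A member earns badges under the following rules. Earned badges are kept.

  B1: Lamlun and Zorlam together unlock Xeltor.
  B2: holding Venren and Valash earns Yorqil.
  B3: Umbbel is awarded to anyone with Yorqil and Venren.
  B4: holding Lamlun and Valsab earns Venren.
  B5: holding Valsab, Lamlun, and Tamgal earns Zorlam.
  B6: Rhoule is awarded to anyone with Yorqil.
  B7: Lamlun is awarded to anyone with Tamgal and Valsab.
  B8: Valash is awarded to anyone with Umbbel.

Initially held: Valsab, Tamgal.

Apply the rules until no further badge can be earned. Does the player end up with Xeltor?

Yes

With Tamgal and Valsab, Lamlun is earned (B7).
With Valsab, Lamlun, and Tamgal, Zorlam is earned (B5).
With Lamlun and Zorlam, Xeltor is earned (B1).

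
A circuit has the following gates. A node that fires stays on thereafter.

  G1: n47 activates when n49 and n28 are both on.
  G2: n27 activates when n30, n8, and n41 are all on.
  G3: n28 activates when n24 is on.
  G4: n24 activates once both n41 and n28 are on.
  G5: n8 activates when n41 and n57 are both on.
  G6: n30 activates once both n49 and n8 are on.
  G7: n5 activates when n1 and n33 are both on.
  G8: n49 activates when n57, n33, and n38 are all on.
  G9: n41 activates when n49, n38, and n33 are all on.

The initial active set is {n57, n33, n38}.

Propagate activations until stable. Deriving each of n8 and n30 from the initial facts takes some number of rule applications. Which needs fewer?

n8: n57, n33, and n38 are on, so n49 activates (G8). G9: n49, n38, and n33 on → n41 on. G5: n41 and n57 on → n8 on. [3 rule applications]
n30: G8: n57, n33, and n38 on → n49 on. G9: n49, n38, and n33 on → n41 on. n41 and n57 are on, so n8 activates (G5). G6: n49 and n8 on → n30 on. [4 rule applications]
n8 needs fewer.

n8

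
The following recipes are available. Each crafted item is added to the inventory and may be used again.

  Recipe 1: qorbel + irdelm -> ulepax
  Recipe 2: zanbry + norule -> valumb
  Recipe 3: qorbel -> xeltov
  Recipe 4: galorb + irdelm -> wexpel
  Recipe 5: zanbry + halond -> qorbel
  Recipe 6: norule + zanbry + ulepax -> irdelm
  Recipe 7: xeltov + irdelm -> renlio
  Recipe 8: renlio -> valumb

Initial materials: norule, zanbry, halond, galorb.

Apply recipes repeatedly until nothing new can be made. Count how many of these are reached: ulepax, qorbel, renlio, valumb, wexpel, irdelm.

2

zanbry + norule -> valumb (Recipe 2).
Using Recipe 5, zanbry and halond make qorbel.
ulepax would need qorbel and irdelm (Recipe 1), but irdelm is never obtained.
qorbel: reached.
renlio would need xeltov and irdelm (Recipe 7), but irdelm is never obtained.
valumb: reached.
wexpel would need galorb and irdelm (Recipe 4), but irdelm is never obtained.
irdelm would need norule, zanbry, and ulepax (Recipe 6), but ulepax is never obtained.
Reached: qorbel and valumb — 2 of the 6.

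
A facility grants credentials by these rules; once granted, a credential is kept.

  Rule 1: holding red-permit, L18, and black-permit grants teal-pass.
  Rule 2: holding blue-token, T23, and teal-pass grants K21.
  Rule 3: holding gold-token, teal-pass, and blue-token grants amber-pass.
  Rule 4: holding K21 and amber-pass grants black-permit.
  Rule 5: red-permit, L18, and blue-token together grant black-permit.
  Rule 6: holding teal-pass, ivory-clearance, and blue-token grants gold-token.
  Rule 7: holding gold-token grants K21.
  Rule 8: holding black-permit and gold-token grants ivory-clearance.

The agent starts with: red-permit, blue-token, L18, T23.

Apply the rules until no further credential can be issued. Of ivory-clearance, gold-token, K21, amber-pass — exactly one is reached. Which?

Holding red-permit, L18, and blue-token grants black-permit (Rule 5).
Holding red-permit, L18, and black-permit grants teal-pass (Rule 1).
Holding blue-token, T23, and teal-pass grants K21 (Rule 2).
amber-pass would need gold-token, teal-pass, and blue-token (Rule 3), but gold-token is never granted. ivory-clearance would need black-permit and gold-token (Rule 8), but gold-token is never granted. gold-token would need teal-pass, ivory-clearance, and blue-token (Rule 6), but ivory-clearance is never granted.

K21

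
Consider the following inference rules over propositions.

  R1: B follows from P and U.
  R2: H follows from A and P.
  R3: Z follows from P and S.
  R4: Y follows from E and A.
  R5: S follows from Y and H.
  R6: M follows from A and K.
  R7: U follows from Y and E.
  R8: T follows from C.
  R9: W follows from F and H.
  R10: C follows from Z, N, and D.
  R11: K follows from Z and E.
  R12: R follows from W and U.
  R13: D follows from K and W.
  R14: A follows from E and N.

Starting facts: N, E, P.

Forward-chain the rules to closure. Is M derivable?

E and N hold, so A follows (R14).
A and P hold, so H follows (R2).
E and A hold, so Y follows (R4).
Y and H hold, so S follows (R5).
From P and S, R3 gives Z.
Z and E hold, so K follows (R11).
From A and K, R6 gives M.

Yes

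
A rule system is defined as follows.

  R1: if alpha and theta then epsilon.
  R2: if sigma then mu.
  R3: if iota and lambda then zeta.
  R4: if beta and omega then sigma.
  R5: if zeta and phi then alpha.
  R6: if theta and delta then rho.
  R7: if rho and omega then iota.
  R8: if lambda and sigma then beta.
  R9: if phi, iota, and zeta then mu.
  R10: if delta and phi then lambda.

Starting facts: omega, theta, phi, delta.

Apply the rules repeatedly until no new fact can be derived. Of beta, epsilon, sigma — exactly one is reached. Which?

delta and phi hold, so lambda follows (R10).
From theta and delta, R6 gives rho.
rho and omega hold, so iota follows (R7).
From iota and lambda, R3 gives zeta.
From zeta and phi, R5 gives alpha.
alpha and theta hold, so epsilon follows (R1).
beta would need lambda and sigma (R8), but sigma is never established. sigma would need beta and omega (R4), but beta is never established.

epsilon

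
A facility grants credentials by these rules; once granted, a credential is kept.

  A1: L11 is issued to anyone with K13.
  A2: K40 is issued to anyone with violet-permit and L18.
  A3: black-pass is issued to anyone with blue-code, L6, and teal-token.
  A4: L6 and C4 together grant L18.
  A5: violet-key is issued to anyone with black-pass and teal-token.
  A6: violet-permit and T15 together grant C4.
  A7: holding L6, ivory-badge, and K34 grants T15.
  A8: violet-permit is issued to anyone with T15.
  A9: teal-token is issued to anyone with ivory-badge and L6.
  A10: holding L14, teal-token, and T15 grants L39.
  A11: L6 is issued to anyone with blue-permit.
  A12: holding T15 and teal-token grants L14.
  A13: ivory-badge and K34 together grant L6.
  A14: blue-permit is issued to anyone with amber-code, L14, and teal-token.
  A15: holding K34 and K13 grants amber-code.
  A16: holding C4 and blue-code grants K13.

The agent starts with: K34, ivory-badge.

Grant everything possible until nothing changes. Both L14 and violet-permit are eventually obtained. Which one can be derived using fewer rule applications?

violet-permit: Holding ivory-badge and K34 grants L6 (A13). Holding L6, ivory-badge, and K34 grants T15 (A7). Holding T15 grants violet-permit (A8). [3 rule applications]
L14: Holding ivory-badge and K34 grants L6 (A13). Holding L6, ivory-badge, and K34 grants T15 (A7). Holding ivory-badge and L6 grants teal-token (A9). Holding T15 and teal-token grants L14 (A12). [4 rule applications]
violet-permit needs fewer.

violet-permit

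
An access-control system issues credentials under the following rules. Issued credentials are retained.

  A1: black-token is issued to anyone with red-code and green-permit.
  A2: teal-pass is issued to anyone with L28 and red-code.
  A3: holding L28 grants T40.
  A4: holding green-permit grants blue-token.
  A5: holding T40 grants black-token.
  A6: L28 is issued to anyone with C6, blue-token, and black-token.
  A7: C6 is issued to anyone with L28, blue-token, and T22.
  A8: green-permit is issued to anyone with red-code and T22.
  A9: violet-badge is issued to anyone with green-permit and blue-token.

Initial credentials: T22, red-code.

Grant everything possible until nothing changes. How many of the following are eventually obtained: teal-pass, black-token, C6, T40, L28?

1

Holding red-code and T22 grants green-permit (A8).
Holding red-code and green-permit grants black-token (A1).
teal-pass would need L28 and red-code (A2), but L28 is never granted.
black-token: reached.
C6 would need L28, blue-token, and T22 (A7), but L28 is never granted.
T40 would need L28 (A3), but L28 is never granted.
L28 would need C6, blue-token, and black-token (A6), but C6 is never granted.
Reached: black-token — 1 of the 5.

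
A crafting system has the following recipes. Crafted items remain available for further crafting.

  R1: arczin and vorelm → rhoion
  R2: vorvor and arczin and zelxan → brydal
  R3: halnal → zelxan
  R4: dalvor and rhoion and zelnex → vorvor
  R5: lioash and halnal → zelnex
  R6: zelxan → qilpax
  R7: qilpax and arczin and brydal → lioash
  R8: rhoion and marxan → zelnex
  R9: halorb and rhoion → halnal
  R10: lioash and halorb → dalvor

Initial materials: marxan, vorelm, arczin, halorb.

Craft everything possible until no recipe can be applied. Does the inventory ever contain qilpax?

Using R1, arczin and vorelm make rhoion.
halorb and rhoion → halnal (R9).
Using R3, halnal makes zelxan.
zelxan → qilpax (R6).

Yes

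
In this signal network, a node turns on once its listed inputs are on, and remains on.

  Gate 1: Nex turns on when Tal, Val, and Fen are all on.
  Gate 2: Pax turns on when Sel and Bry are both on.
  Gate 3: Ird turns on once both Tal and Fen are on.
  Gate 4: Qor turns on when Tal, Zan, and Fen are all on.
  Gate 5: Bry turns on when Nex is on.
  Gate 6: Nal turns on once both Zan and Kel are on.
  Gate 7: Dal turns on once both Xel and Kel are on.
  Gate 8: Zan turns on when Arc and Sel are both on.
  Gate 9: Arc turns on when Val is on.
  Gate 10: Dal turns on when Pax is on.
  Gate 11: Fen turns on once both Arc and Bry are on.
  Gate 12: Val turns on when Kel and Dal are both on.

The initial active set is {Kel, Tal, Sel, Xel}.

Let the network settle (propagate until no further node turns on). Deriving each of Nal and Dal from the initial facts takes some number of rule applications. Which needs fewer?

Dal

Dal: Gate 7: Xel and Kel on → Dal on. [1 rule application]
Nal: Xel and Kel are on, so Dal turns on (Gate 7). Gate 12: Kel and Dal on → Val on. Val is on, so Arc turns on (Gate 9). Gate 8: Arc and Sel on → Zan on. Gate 6: Zan and Kel on → Nal on. [5 rule applications]
Dal needs fewer.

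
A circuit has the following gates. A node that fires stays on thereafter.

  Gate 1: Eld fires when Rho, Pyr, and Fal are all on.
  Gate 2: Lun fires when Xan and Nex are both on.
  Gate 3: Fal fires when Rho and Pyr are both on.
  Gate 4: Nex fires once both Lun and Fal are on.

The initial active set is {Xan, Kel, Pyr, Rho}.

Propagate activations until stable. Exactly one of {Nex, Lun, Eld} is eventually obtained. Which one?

Eld

Gate 3: Rho and Pyr on → Fal on.
Gate 1: Rho, Pyr, and Fal on → Eld on.
Nex would need Lun and Fal (Gate 4), but Lun never turns on. Lun would need Xan and Nex (Gate 2), but Nex never turns on.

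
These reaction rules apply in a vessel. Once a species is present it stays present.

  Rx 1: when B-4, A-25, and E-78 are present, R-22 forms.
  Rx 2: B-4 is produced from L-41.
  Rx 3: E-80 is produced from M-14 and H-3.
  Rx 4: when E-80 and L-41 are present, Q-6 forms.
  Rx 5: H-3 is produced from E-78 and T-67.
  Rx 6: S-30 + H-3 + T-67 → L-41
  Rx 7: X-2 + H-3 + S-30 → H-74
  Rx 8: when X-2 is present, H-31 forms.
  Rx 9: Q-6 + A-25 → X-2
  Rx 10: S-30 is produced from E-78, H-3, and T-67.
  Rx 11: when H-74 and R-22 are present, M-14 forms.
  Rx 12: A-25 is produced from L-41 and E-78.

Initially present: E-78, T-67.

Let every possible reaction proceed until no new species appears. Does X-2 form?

No

X-2 would need Q-6 and A-25 (Rx 9), but Q-6 never forms.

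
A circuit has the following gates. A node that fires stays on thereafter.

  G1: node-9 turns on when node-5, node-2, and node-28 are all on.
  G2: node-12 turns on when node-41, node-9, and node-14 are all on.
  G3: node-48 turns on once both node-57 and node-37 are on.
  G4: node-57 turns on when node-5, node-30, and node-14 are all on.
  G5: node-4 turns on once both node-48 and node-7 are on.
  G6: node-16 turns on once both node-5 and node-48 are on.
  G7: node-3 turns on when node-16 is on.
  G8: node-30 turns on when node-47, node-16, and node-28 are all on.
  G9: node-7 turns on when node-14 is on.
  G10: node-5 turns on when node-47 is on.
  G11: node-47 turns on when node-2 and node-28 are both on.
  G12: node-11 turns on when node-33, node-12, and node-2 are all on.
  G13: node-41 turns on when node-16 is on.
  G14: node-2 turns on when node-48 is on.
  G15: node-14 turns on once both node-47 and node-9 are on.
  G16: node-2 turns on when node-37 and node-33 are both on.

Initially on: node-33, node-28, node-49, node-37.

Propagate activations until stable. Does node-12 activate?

No

node-12 would need node-41, node-9, and node-14 (G2), but node-41 never turns on.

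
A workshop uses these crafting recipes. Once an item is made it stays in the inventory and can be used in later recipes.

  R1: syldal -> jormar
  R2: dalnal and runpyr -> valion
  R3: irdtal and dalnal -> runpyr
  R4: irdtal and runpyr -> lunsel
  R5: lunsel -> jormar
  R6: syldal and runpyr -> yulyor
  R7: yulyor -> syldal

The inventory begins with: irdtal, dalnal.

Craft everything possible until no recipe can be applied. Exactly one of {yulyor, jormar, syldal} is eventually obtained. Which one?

jormar

irdtal and dalnal -> runpyr (R3).
Using R4, irdtal and runpyr make lunsel.
Using R5, lunsel makes jormar.
yulyor would need syldal and runpyr (R6), but syldal is never obtained. syldal would need yulyor (R7), but yulyor is never obtained.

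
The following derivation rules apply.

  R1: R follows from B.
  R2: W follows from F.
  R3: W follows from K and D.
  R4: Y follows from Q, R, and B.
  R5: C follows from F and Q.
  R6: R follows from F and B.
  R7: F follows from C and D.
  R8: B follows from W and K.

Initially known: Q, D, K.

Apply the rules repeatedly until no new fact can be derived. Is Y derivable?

Yes

K and D hold, so W follows (R3).
From W and K, R8 gives B.
From B, R1 gives R.
Q, R, and B hold, so Y follows (R4).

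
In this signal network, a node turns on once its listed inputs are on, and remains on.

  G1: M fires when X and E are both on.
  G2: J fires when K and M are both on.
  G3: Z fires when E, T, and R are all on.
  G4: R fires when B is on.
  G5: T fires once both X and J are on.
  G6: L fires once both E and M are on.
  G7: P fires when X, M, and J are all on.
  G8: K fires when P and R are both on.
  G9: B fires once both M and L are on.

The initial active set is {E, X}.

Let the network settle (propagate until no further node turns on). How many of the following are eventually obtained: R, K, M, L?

G1: X and E on → M on.
E and M are on, so L fires (G6).
M and L are on, so B fires (G9).
B is on, so R fires (G4).
R: reached.
K would need P and R (G8), but P never turns on.
M: reached.
L: reached.
Reached: R, M, and L — 3 of the 4.

3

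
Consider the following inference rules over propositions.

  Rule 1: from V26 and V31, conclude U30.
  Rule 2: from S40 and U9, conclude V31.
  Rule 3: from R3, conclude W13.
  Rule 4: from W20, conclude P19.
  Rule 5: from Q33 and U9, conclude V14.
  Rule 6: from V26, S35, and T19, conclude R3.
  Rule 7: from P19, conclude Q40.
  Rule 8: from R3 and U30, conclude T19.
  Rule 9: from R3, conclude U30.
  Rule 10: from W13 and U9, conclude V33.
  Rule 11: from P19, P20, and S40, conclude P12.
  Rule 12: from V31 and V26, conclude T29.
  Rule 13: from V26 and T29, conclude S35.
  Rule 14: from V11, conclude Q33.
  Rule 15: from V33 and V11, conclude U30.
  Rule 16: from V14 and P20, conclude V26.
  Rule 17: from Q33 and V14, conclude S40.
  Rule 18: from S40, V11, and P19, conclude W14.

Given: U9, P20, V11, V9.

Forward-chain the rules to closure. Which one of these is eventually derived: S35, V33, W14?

S35

V11 holds, so Q33 follows (Rule 14).
From Q33 and U9, Rule 5 gives V14.
V14 and P20 hold, so V26 follows (Rule 16).
Q33 and V14 hold, so S40 follows (Rule 17).
From S40 and U9, Rule 2 gives V31.
From V31 and V26, Rule 12 gives T29.
From V26 and T29, Rule 13 gives S35.
W14 would need S40, V11, and P19 (Rule 18), but P19 is never established. V33 would need W13 and U9 (Rule 10), but W13 is never established.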